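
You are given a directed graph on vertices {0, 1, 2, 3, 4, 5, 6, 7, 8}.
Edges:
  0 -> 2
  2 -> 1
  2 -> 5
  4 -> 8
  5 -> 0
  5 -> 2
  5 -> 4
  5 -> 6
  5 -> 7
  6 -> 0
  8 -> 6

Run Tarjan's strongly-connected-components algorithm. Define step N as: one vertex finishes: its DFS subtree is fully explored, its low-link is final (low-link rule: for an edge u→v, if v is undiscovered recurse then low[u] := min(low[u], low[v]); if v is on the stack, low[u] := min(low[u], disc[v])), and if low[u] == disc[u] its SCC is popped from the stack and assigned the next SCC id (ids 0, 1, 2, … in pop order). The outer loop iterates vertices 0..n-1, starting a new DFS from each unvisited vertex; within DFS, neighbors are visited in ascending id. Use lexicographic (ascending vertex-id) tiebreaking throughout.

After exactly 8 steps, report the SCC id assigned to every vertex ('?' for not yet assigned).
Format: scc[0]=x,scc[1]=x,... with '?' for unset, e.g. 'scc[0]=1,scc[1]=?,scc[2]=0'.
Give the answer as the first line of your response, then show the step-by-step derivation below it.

scc[0]=2,scc[1]=0,scc[2]=2,scc[3]=?,scc[4]=2,scc[5]=2,scc[6]=2,scc[7]=1,scc[8]=2

step 1: low=(low[0]=0,low[1]=2,low[2]=1,low[3]=?,low[4]=?,low[5]=?,low[6]=?,low[7]=?,low[8]=?); scc=(scc[0]=?,scc[1]=0,scc[2]=?,scc[3]=?,scc[4]=?,scc[5]=?,scc[6]=?,scc[7]=?,scc[8]=?)
step 2: low=(low[0]=0,low[1]=2,low[2]=1,low[3]=?,low[4]=4,low[5]=0,low[6]=0,low[7]=?,low[8]=5); scc=(scc[0]=?,scc[1]=0,scc[2]=?,scc[3]=?,scc[4]=?,scc[5]=?,scc[6]=?,scc[7]=?,scc[8]=?)
step 3: low=(low[0]=0,low[1]=2,low[2]=1,low[3]=?,low[4]=4,low[5]=0,low[6]=0,low[7]=?,low[8]=0); scc=(scc[0]=?,scc[1]=0,scc[2]=?,scc[3]=?,scc[4]=?,scc[5]=?,scc[6]=?,scc[7]=?,scc[8]=?)
step 4: low=(low[0]=0,low[1]=2,low[2]=1,low[3]=?,low[4]=0,low[5]=0,low[6]=0,low[7]=?,low[8]=0); scc=(scc[0]=?,scc[1]=0,scc[2]=?,scc[3]=?,scc[4]=?,scc[5]=?,scc[6]=?,scc[7]=?,scc[8]=?)
step 5: low=(low[0]=0,low[1]=2,low[2]=1,low[3]=?,low[4]=0,low[5]=0,low[6]=0,low[7]=7,low[8]=0); scc=(scc[0]=?,scc[1]=0,scc[2]=?,scc[3]=?,scc[4]=?,scc[5]=?,scc[6]=?,scc[7]=1,scc[8]=?)
step 6: low=(low[0]=0,low[1]=2,low[2]=1,low[3]=?,low[4]=0,low[5]=0,low[6]=0,low[7]=7,low[8]=0); scc=(scc[0]=?,scc[1]=0,scc[2]=?,scc[3]=?,scc[4]=?,scc[5]=?,scc[6]=?,scc[7]=1,scc[8]=?)
step 7: low=(low[0]=0,low[1]=2,low[2]=0,low[3]=?,low[4]=0,low[5]=0,low[6]=0,low[7]=7,low[8]=0); scc=(scc[0]=?,scc[1]=0,scc[2]=?,scc[3]=?,scc[4]=?,scc[5]=?,scc[6]=?,scc[7]=1,scc[8]=?)
step 8: low=(low[0]=0,low[1]=2,low[2]=0,low[3]=?,low[4]=0,low[5]=0,low[6]=0,low[7]=7,low[8]=0); scc=(scc[0]=2,scc[1]=0,scc[2]=2,scc[3]=?,scc[4]=2,scc[5]=2,scc[6]=2,scc[7]=1,scc[8]=2)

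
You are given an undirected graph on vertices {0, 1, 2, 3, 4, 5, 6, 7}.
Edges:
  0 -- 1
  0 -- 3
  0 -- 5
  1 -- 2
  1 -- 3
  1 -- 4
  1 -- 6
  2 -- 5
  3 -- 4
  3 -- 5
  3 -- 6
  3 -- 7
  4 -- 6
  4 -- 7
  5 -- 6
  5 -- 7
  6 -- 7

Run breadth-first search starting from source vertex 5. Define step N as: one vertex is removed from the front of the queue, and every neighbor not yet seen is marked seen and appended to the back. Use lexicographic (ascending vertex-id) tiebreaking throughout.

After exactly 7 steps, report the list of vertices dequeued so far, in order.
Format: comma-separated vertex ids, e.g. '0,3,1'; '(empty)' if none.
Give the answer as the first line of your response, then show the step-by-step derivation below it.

5,0,2,3,6,7,1

step 1: dequeue 5; queue=[0,2,3,6,7]; order=5
step 2: dequeue 0; queue=[2,3,6,7,1]; order=5,0
step 3: dequeue 2; queue=[3,6,7,1]; order=5,0,2
step 4: dequeue 3; queue=[6,7,1,4]; order=5,0,2,3
step 5: dequeue 6; queue=[7,1,4]; order=5,0,2,3,6
step 6: dequeue 7; queue=[1,4]; order=5,0,2,3,6,7
step 7: dequeue 1; queue=[4]; order=5,0,2,3,6,7,1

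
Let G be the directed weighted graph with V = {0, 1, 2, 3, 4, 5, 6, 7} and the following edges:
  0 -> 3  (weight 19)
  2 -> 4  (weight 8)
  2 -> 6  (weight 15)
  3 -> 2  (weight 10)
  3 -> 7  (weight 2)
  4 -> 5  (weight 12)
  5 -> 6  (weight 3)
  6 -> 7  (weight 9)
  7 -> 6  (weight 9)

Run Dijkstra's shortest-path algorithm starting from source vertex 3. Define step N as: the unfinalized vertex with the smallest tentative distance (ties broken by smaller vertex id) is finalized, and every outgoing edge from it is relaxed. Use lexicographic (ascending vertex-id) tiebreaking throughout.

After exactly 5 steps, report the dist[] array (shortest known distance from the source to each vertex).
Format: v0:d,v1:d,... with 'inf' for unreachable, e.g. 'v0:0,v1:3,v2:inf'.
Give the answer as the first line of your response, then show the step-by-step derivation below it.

v0:inf,v1:inf,v2:10,v3:0,v4:18,v5:30,v6:11,v7:2

step 1: dist = v0:inf,v1:inf,v2:10,v3:0,v4:inf,v5:inf,v6:inf,v7:2
step 2: dist = v0:inf,v1:inf,v2:10,v3:0,v4:inf,v5:inf,v6:11,v7:2
step 3: dist = v0:inf,v1:inf,v2:10,v3:0,v4:18,v5:inf,v6:11,v7:2
step 4: dist = v0:inf,v1:inf,v2:10,v3:0,v4:18,v5:inf,v6:11,v7:2
step 5: dist = v0:inf,v1:inf,v2:10,v3:0,v4:18,v5:30,v6:11,v7:2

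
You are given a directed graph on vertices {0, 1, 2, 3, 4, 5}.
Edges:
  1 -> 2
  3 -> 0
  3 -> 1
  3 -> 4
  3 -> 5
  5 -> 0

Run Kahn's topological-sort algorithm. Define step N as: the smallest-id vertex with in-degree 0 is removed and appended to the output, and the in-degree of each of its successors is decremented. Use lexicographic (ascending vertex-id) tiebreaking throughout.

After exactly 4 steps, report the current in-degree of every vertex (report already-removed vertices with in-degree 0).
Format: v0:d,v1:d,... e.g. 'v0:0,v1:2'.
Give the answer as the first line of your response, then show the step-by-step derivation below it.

v0:1,v1:0,v2:0,v3:0,v4:0,v5:0

step 1: output 3; order=[3]; indeg=(1,0,1,0,0,0)
step 2: output 1; order=[3,1]; indeg=(1,0,0,0,0,0)
step 3: output 2; order=[3,1,2]; indeg=(1,0,0,0,0,0)
step 4: output 4; order=[3,1,2,4]; indeg=(1,0,0,0,0,0)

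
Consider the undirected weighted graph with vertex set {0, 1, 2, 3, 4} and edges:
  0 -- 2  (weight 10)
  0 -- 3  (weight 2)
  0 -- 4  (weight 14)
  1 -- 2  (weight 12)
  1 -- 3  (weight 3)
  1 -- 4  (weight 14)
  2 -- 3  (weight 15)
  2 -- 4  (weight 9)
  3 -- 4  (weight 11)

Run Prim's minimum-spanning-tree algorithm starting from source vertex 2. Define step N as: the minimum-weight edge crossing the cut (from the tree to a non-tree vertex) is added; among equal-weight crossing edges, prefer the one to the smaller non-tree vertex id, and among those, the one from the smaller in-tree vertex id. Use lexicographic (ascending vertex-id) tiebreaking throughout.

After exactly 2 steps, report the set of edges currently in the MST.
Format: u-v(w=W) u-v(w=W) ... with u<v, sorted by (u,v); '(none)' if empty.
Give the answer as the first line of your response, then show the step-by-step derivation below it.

0-2(w=10) 2-4(w=9)

step 1: add edge 2-4 (w=9); MST = {2-4(w=9)}
step 2: add edge 0-2 (w=10); MST = {0-2(w=10) 2-4(w=9)}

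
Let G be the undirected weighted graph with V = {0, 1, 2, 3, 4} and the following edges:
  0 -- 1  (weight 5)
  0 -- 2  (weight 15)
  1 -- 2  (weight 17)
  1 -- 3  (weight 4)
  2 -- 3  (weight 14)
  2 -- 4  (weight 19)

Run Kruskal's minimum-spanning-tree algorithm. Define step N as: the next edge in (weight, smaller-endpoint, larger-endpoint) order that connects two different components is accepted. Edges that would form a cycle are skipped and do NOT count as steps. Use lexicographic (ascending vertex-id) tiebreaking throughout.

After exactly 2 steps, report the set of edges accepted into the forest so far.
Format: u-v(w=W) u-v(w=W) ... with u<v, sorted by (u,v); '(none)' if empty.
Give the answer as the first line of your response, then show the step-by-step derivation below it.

0-1(w=5) 1-3(w=4)

step 1: add edge 1-3 (w=4); MST = {1-3(w=4)}
step 2: add edge 0-1 (w=5); MST = {0-1(w=5) 1-3(w=4)}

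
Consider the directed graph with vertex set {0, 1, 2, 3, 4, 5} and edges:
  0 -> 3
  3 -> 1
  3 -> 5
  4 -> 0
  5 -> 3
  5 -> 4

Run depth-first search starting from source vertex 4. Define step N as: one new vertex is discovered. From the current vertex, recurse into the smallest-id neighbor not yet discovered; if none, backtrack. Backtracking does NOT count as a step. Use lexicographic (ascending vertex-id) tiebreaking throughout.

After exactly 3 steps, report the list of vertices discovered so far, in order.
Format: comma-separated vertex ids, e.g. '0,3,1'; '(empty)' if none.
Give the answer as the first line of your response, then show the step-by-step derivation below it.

4,0,3

step 1: discover 4; path=4; order=4
step 2: discover 0; path=4>0; order=4,0
step 3: discover 3; path=4>0>3; order=4,0,3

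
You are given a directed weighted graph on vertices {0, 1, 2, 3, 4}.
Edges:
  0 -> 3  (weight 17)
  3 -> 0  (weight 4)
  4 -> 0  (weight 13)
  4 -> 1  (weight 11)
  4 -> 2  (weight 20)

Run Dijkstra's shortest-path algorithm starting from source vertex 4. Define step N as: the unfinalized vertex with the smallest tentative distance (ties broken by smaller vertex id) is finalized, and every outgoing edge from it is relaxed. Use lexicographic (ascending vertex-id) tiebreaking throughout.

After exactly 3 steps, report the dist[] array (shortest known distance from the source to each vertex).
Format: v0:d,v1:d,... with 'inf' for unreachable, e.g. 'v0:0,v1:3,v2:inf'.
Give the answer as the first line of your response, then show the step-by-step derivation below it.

v0:13,v1:11,v2:20,v3:30,v4:0

step 1: dist = v0:13,v1:11,v2:20,v3:inf,v4:0
step 2: dist = v0:13,v1:11,v2:20,v3:inf,v4:0
step 3: dist = v0:13,v1:11,v2:20,v3:30,v4:0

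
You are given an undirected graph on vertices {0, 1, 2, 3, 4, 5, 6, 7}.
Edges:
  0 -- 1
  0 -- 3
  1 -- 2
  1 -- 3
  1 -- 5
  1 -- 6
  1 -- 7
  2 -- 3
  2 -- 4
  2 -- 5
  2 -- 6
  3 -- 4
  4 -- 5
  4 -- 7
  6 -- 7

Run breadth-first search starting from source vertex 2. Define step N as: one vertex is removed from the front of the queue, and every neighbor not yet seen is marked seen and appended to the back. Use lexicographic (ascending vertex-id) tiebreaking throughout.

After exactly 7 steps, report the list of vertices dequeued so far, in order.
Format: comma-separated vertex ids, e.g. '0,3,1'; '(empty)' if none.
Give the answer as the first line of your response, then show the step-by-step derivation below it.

2,1,3,4,5,6,0

step 1: dequeue 2; queue=[1,3,4,5,6]; order=2
step 2: dequeue 1; queue=[3,4,5,6,0,7]; order=2,1
step 3: dequeue 3; queue=[4,5,6,0,7]; order=2,1,3
step 4: dequeue 4; queue=[5,6,0,7]; order=2,1,3,4
step 5: dequeue 5; queue=[6,0,7]; order=2,1,3,4,5
step 6: dequeue 6; queue=[0,7]; order=2,1,3,4,5,6
step 7: dequeue 0; queue=[7]; order=2,1,3,4,5,6,0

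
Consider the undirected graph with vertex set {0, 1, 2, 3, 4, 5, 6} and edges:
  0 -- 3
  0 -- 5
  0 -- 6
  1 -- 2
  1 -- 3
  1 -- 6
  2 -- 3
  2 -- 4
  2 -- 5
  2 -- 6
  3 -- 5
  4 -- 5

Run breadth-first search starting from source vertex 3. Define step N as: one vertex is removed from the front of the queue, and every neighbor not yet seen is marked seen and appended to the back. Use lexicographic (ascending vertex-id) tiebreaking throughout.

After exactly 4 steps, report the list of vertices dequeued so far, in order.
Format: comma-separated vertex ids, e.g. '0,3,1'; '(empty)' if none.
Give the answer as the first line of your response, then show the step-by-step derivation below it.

3,0,1,2

step 1: dequeue 3; queue=[0,1,2,5]; order=3
step 2: dequeue 0; queue=[1,2,5,6]; order=3,0
step 3: dequeue 1; queue=[2,5,6]; order=3,0,1
step 4: dequeue 2; queue=[5,6,4]; order=3,0,1,2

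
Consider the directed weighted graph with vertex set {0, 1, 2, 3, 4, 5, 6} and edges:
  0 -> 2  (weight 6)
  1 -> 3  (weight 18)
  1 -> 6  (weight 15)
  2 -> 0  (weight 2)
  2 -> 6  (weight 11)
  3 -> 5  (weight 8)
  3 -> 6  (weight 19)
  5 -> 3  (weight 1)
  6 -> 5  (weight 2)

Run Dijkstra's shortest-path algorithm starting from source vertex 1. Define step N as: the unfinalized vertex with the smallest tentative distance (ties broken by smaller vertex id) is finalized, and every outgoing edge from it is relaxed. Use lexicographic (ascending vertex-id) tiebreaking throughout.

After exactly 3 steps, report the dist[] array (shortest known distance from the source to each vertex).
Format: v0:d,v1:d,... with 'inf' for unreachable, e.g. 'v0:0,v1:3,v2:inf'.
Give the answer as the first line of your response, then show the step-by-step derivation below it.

v0:inf,v1:0,v2:inf,v3:18,v4:inf,v5:17,v6:15

step 1: dist = v0:inf,v1:0,v2:inf,v3:18,v4:inf,v5:inf,v6:15
step 2: dist = v0:inf,v1:0,v2:inf,v3:18,v4:inf,v5:17,v6:15
step 3: dist = v0:inf,v1:0,v2:inf,v3:18,v4:inf,v5:17,v6:15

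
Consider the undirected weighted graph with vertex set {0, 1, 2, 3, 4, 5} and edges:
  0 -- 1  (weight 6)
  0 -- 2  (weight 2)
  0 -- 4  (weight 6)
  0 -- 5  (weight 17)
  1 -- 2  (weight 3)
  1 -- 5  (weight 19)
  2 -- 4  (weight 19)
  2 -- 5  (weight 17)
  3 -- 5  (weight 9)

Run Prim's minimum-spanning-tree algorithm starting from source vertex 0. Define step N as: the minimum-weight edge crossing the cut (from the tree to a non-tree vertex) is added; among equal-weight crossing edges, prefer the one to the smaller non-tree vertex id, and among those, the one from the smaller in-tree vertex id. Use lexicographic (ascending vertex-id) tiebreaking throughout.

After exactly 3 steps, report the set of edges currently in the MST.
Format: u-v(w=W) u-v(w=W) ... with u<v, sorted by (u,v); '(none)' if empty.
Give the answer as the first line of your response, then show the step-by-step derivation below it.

0-2(w=2) 0-4(w=6) 1-2(w=3)

step 1: add edge 0-2 (w=2); MST = {0-2(w=2)}
step 2: add edge 1-2 (w=3); MST = {0-2(w=2) 1-2(w=3)}
step 3: add edge 0-4 (w=6); MST = {0-2(w=2) 0-4(w=6) 1-2(w=3)}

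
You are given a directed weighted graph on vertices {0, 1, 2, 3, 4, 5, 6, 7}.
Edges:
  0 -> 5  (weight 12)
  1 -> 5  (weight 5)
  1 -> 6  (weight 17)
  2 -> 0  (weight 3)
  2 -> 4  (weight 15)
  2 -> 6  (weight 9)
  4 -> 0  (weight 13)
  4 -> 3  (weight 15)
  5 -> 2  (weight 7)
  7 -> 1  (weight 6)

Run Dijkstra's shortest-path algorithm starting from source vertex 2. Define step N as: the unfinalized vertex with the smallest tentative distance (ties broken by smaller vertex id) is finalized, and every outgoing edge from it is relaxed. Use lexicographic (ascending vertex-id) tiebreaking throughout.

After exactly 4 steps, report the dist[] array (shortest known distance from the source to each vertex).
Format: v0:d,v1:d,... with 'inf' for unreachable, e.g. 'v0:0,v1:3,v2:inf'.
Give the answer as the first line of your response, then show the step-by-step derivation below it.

v0:3,v1:inf,v2:0,v3:30,v4:15,v5:15,v6:9,v7:inf

step 1: dist = v0:3,v1:inf,v2:0,v3:inf,v4:15,v5:inf,v6:9,v7:inf
step 2: dist = v0:3,v1:inf,v2:0,v3:inf,v4:15,v5:15,v6:9,v7:inf
step 3: dist = v0:3,v1:inf,v2:0,v3:inf,v4:15,v5:15,v6:9,v7:inf
step 4: dist = v0:3,v1:inf,v2:0,v3:30,v4:15,v5:15,v6:9,v7:inf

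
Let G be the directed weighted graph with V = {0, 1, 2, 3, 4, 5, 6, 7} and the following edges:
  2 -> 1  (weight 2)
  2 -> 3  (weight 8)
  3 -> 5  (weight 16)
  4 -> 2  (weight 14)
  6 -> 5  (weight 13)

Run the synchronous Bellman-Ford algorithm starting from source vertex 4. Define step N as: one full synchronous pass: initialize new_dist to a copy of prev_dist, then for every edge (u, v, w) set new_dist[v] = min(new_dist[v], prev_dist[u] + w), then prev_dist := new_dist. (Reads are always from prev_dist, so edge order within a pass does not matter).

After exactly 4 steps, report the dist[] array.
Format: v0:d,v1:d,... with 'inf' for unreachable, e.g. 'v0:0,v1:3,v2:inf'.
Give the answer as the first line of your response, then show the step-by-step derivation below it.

v0:inf,v1:16,v2:14,v3:22,v4:0,v5:38,v6:inf,v7:inf

step 1: dist = v0:inf,v1:inf,v2:14,v3:inf,v4:0,v5:inf,v6:inf,v7:inf
step 2: dist = v0:inf,v1:16,v2:14,v3:22,v4:0,v5:inf,v6:inf,v7:inf
step 3: dist = v0:inf,v1:16,v2:14,v3:22,v4:0,v5:38,v6:inf,v7:inf
step 4: dist = v0:inf,v1:16,v2:14,v3:22,v4:0,v5:38,v6:inf,v7:inf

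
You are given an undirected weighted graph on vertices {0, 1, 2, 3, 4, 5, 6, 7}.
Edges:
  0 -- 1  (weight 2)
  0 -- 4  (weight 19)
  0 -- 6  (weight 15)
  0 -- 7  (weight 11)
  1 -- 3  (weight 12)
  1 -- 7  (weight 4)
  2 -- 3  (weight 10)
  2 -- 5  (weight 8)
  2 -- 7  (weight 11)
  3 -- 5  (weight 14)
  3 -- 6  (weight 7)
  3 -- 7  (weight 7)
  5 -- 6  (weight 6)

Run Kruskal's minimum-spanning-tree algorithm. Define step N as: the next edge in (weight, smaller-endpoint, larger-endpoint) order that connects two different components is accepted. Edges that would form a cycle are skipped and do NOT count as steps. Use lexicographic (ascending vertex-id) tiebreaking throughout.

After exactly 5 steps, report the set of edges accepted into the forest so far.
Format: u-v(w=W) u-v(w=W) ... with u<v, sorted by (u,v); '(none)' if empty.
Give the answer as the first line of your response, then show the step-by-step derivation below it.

0-1(w=2) 1-7(w=4) 3-6(w=7) 3-7(w=7) 5-6(w=6)

step 1: add edge 0-1 (w=2); MST = {0-1(w=2)}
step 2: add edge 1-7 (w=4); MST = {0-1(w=2) 1-7(w=4)}
step 3: add edge 5-6 (w=6); MST = {0-1(w=2) 1-7(w=4) 5-6(w=6)}
step 4: add edge 3-6 (w=7); MST = {0-1(w=2) 1-7(w=4) 3-6(w=7) 5-6(w=6)}
step 5: add edge 3-7 (w=7); MST = {0-1(w=2) 1-7(w=4) 3-6(w=7) 3-7(w=7) 5-6(w=6)}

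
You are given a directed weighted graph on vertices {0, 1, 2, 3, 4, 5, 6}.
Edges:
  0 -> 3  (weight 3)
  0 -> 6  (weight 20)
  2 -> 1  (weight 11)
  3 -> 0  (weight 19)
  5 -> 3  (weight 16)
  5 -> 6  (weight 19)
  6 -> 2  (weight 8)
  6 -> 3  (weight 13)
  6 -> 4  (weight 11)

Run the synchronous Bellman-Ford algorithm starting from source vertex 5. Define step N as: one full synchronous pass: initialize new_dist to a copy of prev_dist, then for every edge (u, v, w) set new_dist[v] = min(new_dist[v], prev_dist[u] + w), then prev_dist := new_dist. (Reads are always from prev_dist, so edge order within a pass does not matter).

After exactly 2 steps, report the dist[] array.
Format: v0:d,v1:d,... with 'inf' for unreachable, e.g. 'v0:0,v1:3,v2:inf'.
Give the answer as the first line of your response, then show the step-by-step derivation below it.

v0:35,v1:inf,v2:27,v3:16,v4:30,v5:0,v6:19

step 1: dist = v0:inf,v1:inf,v2:inf,v3:16,v4:inf,v5:0,v6:19
step 2: dist = v0:35,v1:inf,v2:27,v3:16,v4:30,v5:0,v6:19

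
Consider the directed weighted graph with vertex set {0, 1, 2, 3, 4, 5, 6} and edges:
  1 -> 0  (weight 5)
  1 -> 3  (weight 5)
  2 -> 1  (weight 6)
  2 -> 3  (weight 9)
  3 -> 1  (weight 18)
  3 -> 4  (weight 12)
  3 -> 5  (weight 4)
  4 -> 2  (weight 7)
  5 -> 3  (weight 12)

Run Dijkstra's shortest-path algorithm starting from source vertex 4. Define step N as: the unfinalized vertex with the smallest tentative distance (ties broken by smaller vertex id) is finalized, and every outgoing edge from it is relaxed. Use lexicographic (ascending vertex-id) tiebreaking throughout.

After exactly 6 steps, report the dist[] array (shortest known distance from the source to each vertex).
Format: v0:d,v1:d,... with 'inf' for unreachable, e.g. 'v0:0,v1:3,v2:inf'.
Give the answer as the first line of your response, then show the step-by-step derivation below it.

v0:18,v1:13,v2:7,v3:16,v4:0,v5:20,v6:inf

step 1: dist = v0:inf,v1:inf,v2:7,v3:inf,v4:0,v5:inf,v6:inf
step 2: dist = v0:inf,v1:13,v2:7,v3:16,v4:0,v5:inf,v6:inf
step 3: dist = v0:18,v1:13,v2:7,v3:16,v4:0,v5:inf,v6:inf
step 4: dist = v0:18,v1:13,v2:7,v3:16,v4:0,v5:20,v6:inf
step 5: dist = v0:18,v1:13,v2:7,v3:16,v4:0,v5:20,v6:inf
step 6: dist = v0:18,v1:13,v2:7,v3:16,v4:0,v5:20,v6:inf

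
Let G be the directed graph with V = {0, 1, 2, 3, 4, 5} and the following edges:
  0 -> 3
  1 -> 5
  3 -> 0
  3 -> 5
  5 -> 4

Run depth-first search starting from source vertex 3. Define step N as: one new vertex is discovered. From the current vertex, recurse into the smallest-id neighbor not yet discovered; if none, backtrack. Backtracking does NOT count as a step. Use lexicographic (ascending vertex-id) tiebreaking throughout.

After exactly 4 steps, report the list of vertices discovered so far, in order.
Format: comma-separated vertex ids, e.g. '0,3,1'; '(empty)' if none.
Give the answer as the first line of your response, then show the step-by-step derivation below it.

3,0,5,4

step 1: discover 3; path=3; order=3
step 2: discover 0; path=3>0; order=3,0
step 3: discover 5; path=3>5; order=3,0,5
step 4: discover 4; path=3>5>4; order=3,0,5,4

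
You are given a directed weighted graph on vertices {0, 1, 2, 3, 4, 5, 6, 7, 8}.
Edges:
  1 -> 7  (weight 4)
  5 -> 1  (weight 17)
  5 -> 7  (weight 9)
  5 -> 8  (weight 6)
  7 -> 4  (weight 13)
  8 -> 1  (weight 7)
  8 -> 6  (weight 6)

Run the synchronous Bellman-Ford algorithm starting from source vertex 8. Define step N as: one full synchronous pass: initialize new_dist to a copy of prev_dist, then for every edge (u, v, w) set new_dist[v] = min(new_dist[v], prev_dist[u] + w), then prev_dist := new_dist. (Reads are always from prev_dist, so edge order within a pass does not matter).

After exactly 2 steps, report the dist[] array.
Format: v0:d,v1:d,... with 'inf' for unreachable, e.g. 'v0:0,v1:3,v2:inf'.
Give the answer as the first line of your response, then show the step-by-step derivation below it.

v0:inf,v1:7,v2:inf,v3:inf,v4:inf,v5:inf,v6:6,v7:11,v8:0

step 1: dist = v0:inf,v1:7,v2:inf,v3:inf,v4:inf,v5:inf,v6:6,v7:inf,v8:0
step 2: dist = v0:inf,v1:7,v2:inf,v3:inf,v4:inf,v5:inf,v6:6,v7:11,v8:0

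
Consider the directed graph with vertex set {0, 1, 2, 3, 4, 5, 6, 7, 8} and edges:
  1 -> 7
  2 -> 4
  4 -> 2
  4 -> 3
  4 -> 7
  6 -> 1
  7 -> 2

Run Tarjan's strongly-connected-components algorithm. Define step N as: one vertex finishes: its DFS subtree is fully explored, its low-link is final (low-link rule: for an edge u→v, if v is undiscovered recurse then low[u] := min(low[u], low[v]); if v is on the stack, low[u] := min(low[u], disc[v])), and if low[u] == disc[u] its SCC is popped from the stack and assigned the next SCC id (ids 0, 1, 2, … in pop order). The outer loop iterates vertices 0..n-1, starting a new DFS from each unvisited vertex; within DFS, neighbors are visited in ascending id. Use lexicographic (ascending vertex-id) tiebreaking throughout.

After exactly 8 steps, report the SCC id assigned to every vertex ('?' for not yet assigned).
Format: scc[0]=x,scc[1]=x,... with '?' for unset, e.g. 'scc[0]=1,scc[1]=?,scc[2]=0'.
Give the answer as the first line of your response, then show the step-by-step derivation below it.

scc[0]=0,scc[1]=3,scc[2]=2,scc[3]=1,scc[4]=2,scc[5]=4,scc[6]=5,scc[7]=2,scc[8]=?

step 1: low=(low[0]=0,low[1]=?,low[2]=?,low[3]=?,low[4]=?,low[5]=?,low[6]=?,low[7]=?,low[8]=?); scc=(scc[0]=0,scc[1]=?,scc[2]=?,scc[3]=?,scc[4]=?,scc[5]=?,scc[6]=?,scc[7]=?,scc[8]=?)
step 2: low=(low[0]=0,low[1]=1,low[2]=3,low[3]=5,low[4]=3,low[5]=?,low[6]=?,low[7]=2,low[8]=?); scc=(scc[0]=0,scc[1]=?,scc[2]=?,scc[3]=1,scc[4]=?,scc[5]=?,scc[6]=?,scc[7]=?,scc[8]=?)
step 3: low=(low[0]=0,low[1]=1,low[2]=3,low[3]=5,low[4]=2,low[5]=?,low[6]=?,low[7]=2,low[8]=?); scc=(scc[0]=0,scc[1]=?,scc[2]=?,scc[3]=1,scc[4]=?,scc[5]=?,scc[6]=?,scc[7]=?,scc[8]=?)
step 4: low=(low[0]=0,low[1]=1,low[2]=2,low[3]=5,low[4]=2,low[5]=?,low[6]=?,low[7]=2,low[8]=?); scc=(scc[0]=0,scc[1]=?,scc[2]=?,scc[3]=1,scc[4]=?,scc[5]=?,scc[6]=?,scc[7]=?,scc[8]=?)
step 5: low=(low[0]=0,low[1]=1,low[2]=2,low[3]=5,low[4]=2,low[5]=?,low[6]=?,low[7]=2,low[8]=?); scc=(scc[0]=0,scc[1]=?,scc[2]=2,scc[3]=1,scc[4]=2,scc[5]=?,scc[6]=?,scc[7]=2,scc[8]=?)
step 6: low=(low[0]=0,low[1]=1,low[2]=2,low[3]=5,low[4]=2,low[5]=?,low[6]=?,low[7]=2,low[8]=?); scc=(scc[0]=0,scc[1]=3,scc[2]=2,scc[3]=1,scc[4]=2,scc[5]=?,scc[6]=?,scc[7]=2,scc[8]=?)
step 7: low=(low[0]=0,low[1]=1,low[2]=2,low[3]=5,low[4]=2,low[5]=6,low[6]=?,low[7]=2,low[8]=?); scc=(scc[0]=0,scc[1]=3,scc[2]=2,scc[3]=1,scc[4]=2,scc[5]=4,scc[6]=?,scc[7]=2,scc[8]=?)
step 8: low=(low[0]=0,low[1]=1,low[2]=2,low[3]=5,low[4]=2,low[5]=6,low[6]=7,low[7]=2,low[8]=?); scc=(scc[0]=0,scc[1]=3,scc[2]=2,scc[3]=1,scc[4]=2,scc[5]=4,scc[6]=5,scc[7]=2,scc[8]=?)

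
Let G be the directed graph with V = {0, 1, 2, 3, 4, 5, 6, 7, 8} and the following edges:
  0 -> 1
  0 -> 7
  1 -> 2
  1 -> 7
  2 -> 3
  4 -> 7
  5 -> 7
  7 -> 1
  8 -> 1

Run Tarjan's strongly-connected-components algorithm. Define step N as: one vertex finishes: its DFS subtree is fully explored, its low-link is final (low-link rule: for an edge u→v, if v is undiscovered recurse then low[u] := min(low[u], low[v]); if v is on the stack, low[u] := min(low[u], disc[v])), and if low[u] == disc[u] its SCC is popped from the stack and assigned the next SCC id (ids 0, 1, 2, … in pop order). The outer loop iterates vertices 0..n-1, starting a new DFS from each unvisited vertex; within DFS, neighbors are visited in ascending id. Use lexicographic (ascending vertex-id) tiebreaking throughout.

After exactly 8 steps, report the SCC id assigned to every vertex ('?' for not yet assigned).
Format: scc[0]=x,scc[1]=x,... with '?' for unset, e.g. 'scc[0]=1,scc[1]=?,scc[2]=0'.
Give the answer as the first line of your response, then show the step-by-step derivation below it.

scc[0]=3,scc[1]=2,scc[2]=1,scc[3]=0,scc[4]=4,scc[5]=5,scc[6]=6,scc[7]=2,scc[8]=?

step 1: low=(low[0]=0,low[1]=1,low[2]=2,low[3]=3,low[4]=?,low[5]=?,low[6]=?,low[7]=?,low[8]=?); scc=(scc[0]=?,scc[1]=?,scc[2]=?,scc[3]=0,scc[4]=?,scc[5]=?,scc[6]=?,scc[7]=?,scc[8]=?)
step 2: low=(low[0]=0,low[1]=1,low[2]=2,low[3]=3,low[4]=?,low[5]=?,low[6]=?,low[7]=?,low[8]=?); scc=(scc[0]=?,scc[1]=?,scc[2]=1,scc[3]=0,scc[4]=?,scc[5]=?,scc[6]=?,scc[7]=?,scc[8]=?)
step 3: low=(low[0]=0,low[1]=1,low[2]=2,low[3]=3,low[4]=?,low[5]=?,low[6]=?,low[7]=1,low[8]=?); scc=(scc[0]=?,scc[1]=?,scc[2]=1,scc[3]=0,scc[4]=?,scc[5]=?,scc[6]=?,scc[7]=?,scc[8]=?)
step 4: low=(low[0]=0,low[1]=1,low[2]=2,low[3]=3,low[4]=?,low[5]=?,low[6]=?,low[7]=1,low[8]=?); scc=(scc[0]=?,scc[1]=2,scc[2]=1,scc[3]=0,scc[4]=?,scc[5]=?,scc[6]=?,scc[7]=2,scc[8]=?)
step 5: low=(low[0]=0,low[1]=1,low[2]=2,low[3]=3,low[4]=?,low[5]=?,low[6]=?,low[7]=1,low[8]=?); scc=(scc[0]=3,scc[1]=2,scc[2]=1,scc[3]=0,scc[4]=?,scc[5]=?,scc[6]=?,scc[7]=2,scc[8]=?)
step 6: low=(low[0]=0,low[1]=1,low[2]=2,low[3]=3,low[4]=5,low[5]=?,low[6]=?,low[7]=1,low[8]=?); scc=(scc[0]=3,scc[1]=2,scc[2]=1,scc[3]=0,scc[4]=4,scc[5]=?,scc[6]=?,scc[7]=2,scc[8]=?)
step 7: low=(low[0]=0,low[1]=1,low[2]=2,low[3]=3,low[4]=5,low[5]=6,low[6]=?,low[7]=1,low[8]=?); scc=(scc[0]=3,scc[1]=2,scc[2]=1,scc[3]=0,scc[4]=4,scc[5]=5,scc[6]=?,scc[7]=2,scc[8]=?)
step 8: low=(low[0]=0,low[1]=1,low[2]=2,low[3]=3,low[4]=5,low[5]=6,low[6]=7,low[7]=1,low[8]=?); scc=(scc[0]=3,scc[1]=2,scc[2]=1,scc[3]=0,scc[4]=4,scc[5]=5,scc[6]=6,scc[7]=2,scc[8]=?)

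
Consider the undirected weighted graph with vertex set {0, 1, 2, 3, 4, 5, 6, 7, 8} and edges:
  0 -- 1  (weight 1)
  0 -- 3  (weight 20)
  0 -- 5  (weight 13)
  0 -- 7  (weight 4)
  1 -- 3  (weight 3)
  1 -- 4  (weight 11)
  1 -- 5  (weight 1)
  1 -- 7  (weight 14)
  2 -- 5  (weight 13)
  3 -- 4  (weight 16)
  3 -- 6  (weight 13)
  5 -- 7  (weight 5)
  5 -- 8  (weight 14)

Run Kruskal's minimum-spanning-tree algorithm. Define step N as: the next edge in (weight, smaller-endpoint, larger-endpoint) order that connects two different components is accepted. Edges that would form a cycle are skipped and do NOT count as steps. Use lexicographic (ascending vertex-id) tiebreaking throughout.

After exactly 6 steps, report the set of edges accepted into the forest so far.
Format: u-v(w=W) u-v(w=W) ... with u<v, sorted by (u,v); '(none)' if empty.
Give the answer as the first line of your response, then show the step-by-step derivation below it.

0-1(w=1) 0-7(w=4) 1-3(w=3) 1-4(w=11) 1-5(w=1) 2-5(w=13)

step 1: add edge 0-1 (w=1); MST = {0-1(w=1)}
step 2: add edge 1-5 (w=1); MST = {0-1(w=1) 1-5(w=1)}
step 3: add edge 1-3 (w=3); MST = {0-1(w=1) 1-3(w=3) 1-5(w=1)}
step 4: add edge 0-7 (w=4); MST = {0-1(w=1) 0-7(w=4) 1-3(w=3) 1-5(w=1)}
step 5: add edge 1-4 (w=11); MST = {0-1(w=1) 0-7(w=4) 1-3(w=3) 1-4(w=11) 1-5(w=1)}
step 6: add edge 2-5 (w=13); MST = {0-1(w=1) 0-7(w=4) 1-3(w=3) 1-4(w=11) 1-5(w=1) 2-5(w=13)}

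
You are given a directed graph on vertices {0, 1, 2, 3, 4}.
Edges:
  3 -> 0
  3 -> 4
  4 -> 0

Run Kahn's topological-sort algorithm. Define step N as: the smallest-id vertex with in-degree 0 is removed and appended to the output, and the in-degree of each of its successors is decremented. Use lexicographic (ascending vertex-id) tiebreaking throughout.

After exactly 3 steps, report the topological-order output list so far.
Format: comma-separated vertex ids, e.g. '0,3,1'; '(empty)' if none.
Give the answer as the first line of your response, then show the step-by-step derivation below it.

1,2,3

step 1: output 1; order=[1]; indeg=(2,0,0,0,1)
step 2: output 2; order=[1,2]; indeg=(2,0,0,0,1)
step 3: output 3; order=[1,2,3]; indeg=(1,0,0,0,0)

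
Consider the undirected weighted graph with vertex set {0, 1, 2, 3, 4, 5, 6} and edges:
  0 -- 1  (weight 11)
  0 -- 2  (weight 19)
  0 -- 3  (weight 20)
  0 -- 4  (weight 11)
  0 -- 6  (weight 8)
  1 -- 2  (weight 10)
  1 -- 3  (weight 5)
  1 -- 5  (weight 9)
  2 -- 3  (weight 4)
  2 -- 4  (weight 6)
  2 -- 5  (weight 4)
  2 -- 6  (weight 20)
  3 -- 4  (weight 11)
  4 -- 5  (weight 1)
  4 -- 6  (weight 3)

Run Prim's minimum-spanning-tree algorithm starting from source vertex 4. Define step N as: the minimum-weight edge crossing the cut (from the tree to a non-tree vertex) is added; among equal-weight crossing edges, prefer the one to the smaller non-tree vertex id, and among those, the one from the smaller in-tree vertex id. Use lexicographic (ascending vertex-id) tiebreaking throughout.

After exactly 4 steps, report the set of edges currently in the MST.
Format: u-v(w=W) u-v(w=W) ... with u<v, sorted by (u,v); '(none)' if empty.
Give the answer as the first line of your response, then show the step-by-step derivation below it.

2-3(w=4) 2-5(w=4) 4-5(w=1) 4-6(w=3)

step 1: add edge 4-5 (w=1); MST = {4-5(w=1)}
step 2: add edge 4-6 (w=3); MST = {4-5(w=1) 4-6(w=3)}
step 3: add edge 2-5 (w=4); MST = {2-5(w=4) 4-5(w=1) 4-6(w=3)}
step 4: add edge 2-3 (w=4); MST = {2-3(w=4) 2-5(w=4) 4-5(w=1) 4-6(w=3)}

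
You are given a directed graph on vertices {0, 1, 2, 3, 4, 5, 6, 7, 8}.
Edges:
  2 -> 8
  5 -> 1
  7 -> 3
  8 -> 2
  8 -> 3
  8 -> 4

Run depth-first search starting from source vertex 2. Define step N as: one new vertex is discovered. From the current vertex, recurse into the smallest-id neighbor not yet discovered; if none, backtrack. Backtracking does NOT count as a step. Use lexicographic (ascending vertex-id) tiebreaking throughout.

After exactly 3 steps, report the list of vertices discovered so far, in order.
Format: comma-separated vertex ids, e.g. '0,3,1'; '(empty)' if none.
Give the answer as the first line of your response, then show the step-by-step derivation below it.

2,8,3

step 1: discover 2; path=2; order=2
step 2: discover 8; path=2>8; order=2,8
step 3: discover 3; path=2>8>3; order=2,8,3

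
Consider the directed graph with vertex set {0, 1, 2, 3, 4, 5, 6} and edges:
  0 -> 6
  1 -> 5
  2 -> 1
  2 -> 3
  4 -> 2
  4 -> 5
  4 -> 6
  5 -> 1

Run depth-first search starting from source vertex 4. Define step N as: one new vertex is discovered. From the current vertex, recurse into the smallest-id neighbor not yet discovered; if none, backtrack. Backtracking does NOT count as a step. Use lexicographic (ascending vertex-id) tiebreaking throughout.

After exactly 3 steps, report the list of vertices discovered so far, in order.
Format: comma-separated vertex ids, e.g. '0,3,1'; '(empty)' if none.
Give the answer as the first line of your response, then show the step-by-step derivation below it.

4,2,1

step 1: discover 4; path=4; order=4
step 2: discover 2; path=4>2; order=4,2
step 3: discover 1; path=4>2>1; order=4,2,1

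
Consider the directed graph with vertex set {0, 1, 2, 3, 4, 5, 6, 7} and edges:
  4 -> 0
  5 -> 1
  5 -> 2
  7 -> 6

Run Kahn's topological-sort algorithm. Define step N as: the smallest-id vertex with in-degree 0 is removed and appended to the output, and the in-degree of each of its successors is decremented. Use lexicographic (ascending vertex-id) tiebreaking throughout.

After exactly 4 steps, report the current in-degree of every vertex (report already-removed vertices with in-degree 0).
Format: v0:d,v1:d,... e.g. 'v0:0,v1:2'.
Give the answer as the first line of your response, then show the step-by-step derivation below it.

v0:0,v1:0,v2:0,v3:0,v4:0,v5:0,v6:1,v7:0

step 1: output 3; order=[3]; indeg=(1,1,1,0,0,0,1,0)
step 2: output 4; order=[3,4]; indeg=(0,1,1,0,0,0,1,0)
step 3: output 0; order=[3,4,0]; indeg=(0,1,1,0,0,0,1,0)
step 4: output 5; order=[3,4,0,5]; indeg=(0,0,0,0,0,0,1,0)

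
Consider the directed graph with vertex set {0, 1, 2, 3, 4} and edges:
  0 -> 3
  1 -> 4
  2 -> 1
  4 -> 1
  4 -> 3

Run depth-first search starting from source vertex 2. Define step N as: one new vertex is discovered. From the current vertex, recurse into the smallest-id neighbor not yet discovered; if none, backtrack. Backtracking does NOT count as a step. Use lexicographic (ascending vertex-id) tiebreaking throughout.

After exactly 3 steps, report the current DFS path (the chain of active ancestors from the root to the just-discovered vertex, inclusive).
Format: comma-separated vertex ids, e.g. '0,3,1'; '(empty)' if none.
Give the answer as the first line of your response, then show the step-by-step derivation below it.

2,1,4

step 1: discover 2; path=2; order=2
step 2: discover 1; path=2>1; order=2,1
step 3: discover 4; path=2>1>4; order=2,1,4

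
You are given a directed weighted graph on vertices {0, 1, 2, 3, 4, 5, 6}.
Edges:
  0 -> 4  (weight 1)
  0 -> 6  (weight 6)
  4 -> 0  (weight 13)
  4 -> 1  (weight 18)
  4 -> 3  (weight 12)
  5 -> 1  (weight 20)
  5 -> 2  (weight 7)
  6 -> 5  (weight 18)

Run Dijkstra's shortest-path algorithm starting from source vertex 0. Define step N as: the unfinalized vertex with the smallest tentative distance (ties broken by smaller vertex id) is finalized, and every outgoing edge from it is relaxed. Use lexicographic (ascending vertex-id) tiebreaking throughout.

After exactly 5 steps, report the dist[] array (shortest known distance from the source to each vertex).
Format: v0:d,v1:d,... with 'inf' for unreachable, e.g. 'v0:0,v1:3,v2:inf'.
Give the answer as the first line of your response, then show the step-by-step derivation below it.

v0:0,v1:19,v2:inf,v3:13,v4:1,v5:24,v6:6

step 1: dist = v0:0,v1:inf,v2:inf,v3:inf,v4:1,v5:inf,v6:6
step 2: dist = v0:0,v1:19,v2:inf,v3:13,v4:1,v5:inf,v6:6
step 3: dist = v0:0,v1:19,v2:inf,v3:13,v4:1,v5:24,v6:6
step 4: dist = v0:0,v1:19,v2:inf,v3:13,v4:1,v5:24,v6:6
step 5: dist = v0:0,v1:19,v2:inf,v3:13,v4:1,v5:24,v6:6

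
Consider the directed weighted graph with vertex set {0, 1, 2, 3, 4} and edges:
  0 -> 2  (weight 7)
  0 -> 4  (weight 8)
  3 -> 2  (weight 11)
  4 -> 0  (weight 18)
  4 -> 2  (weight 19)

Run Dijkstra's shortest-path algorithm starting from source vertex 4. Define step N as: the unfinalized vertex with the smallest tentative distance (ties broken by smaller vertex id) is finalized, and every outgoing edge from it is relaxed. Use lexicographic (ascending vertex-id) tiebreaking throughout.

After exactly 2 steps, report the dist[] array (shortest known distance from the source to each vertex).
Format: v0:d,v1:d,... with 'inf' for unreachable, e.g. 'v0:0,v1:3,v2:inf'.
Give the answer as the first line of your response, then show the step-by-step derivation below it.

v0:18,v1:inf,v2:19,v3:inf,v4:0

step 1: dist = v0:18,v1:inf,v2:19,v3:inf,v4:0
step 2: dist = v0:18,v1:inf,v2:19,v3:inf,v4:0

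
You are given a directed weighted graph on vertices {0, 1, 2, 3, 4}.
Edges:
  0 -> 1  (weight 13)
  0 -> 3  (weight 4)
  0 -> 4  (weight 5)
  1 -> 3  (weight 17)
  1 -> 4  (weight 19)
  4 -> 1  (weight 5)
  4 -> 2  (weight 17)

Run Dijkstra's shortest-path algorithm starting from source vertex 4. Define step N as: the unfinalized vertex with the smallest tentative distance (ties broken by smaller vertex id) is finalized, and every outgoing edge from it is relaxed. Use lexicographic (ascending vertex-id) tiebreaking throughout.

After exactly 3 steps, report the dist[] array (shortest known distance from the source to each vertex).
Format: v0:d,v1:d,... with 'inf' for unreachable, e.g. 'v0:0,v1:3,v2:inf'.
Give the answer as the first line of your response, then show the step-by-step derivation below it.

v0:inf,v1:5,v2:17,v3:22,v4:0

step 1: dist = v0:inf,v1:5,v2:17,v3:inf,v4:0
step 2: dist = v0:inf,v1:5,v2:17,v3:22,v4:0
step 3: dist = v0:inf,v1:5,v2:17,v3:22,v4:0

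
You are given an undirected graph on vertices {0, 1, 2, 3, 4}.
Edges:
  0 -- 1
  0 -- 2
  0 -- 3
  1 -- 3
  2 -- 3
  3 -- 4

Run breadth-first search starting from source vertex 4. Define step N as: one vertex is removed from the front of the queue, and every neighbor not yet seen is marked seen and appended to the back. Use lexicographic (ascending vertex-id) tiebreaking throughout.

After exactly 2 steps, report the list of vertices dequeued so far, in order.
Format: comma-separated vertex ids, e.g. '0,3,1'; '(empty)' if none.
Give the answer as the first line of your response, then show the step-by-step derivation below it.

4,3

step 1: dequeue 4; queue=[3]; order=4
step 2: dequeue 3; queue=[0,1,2]; order=4,3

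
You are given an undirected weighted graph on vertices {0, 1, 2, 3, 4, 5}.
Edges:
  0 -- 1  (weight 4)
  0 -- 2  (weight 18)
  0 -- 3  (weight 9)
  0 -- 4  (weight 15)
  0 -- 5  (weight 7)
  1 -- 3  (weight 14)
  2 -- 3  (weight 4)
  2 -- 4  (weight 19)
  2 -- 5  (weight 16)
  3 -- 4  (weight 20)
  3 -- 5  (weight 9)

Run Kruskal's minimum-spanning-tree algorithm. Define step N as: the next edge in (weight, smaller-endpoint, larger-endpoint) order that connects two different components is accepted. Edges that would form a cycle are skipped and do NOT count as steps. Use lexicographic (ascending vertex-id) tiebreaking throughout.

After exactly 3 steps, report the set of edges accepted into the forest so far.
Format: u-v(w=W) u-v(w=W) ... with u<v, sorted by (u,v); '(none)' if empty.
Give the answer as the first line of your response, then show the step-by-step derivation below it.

0-1(w=4) 0-5(w=7) 2-3(w=4)

step 1: add edge 0-1 (w=4); MST = {0-1(w=4)}
step 2: add edge 2-3 (w=4); MST = {0-1(w=4) 2-3(w=4)}
step 3: add edge 0-5 (w=7); MST = {0-1(w=4) 0-5(w=7) 2-3(w=4)}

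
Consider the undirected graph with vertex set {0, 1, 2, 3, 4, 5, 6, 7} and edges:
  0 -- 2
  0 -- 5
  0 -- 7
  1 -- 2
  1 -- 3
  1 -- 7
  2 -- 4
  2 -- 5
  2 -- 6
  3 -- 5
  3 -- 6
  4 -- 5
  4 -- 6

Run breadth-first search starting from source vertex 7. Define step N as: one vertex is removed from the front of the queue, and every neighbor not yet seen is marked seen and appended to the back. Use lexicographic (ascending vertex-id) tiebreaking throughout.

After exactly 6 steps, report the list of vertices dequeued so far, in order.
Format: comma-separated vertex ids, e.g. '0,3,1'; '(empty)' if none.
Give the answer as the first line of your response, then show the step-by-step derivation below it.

7,0,1,2,5,3

step 1: dequeue 7; queue=[0,1]; order=7
step 2: dequeue 0; queue=[1,2,5]; order=7,0
step 3: dequeue 1; queue=[2,5,3]; order=7,0,1
step 4: dequeue 2; queue=[5,3,4,6]; order=7,0,1,2
step 5: dequeue 5; queue=[3,4,6]; order=7,0,1,2,5
step 6: dequeue 3; queue=[4,6]; order=7,0,1,2,5,3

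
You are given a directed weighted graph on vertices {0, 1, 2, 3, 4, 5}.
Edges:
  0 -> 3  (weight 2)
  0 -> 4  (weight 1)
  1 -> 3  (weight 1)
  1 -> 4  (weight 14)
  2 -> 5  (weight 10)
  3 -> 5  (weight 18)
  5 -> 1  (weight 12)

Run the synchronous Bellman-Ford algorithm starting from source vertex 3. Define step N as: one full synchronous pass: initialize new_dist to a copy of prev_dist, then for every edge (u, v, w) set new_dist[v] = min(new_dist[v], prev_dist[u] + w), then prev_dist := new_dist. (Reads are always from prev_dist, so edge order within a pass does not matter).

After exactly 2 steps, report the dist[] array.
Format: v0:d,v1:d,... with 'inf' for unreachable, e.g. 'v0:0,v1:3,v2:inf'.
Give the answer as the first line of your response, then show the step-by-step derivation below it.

v0:inf,v1:30,v2:inf,v3:0,v4:inf,v5:18

step 1: dist = v0:inf,v1:inf,v2:inf,v3:0,v4:inf,v5:18
step 2: dist = v0:inf,v1:30,v2:inf,v3:0,v4:inf,v5:18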